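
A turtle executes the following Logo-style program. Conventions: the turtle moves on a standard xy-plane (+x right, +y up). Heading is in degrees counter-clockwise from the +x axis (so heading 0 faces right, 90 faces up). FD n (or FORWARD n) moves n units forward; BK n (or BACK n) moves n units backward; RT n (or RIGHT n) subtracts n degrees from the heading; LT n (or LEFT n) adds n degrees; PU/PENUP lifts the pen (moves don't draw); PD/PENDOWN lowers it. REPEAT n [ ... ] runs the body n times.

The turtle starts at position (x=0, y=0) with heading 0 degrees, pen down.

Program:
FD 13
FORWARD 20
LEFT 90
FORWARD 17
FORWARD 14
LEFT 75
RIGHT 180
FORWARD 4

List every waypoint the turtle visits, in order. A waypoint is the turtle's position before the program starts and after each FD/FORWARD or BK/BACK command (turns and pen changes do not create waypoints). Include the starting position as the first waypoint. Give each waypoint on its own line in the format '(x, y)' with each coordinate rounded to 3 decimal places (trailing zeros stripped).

Answer: (0, 0)
(13, 0)
(33, 0)
(33, 17)
(33, 31)
(36.864, 29.965)

Derivation:
Executing turtle program step by step:
Start: pos=(0,0), heading=0, pen down
FD 13: (0,0) -> (13,0) [heading=0, draw]
FD 20: (13,0) -> (33,0) [heading=0, draw]
LT 90: heading 0 -> 90
FD 17: (33,0) -> (33,17) [heading=90, draw]
FD 14: (33,17) -> (33,31) [heading=90, draw]
LT 75: heading 90 -> 165
RT 180: heading 165 -> 345
FD 4: (33,31) -> (36.864,29.965) [heading=345, draw]
Final: pos=(36.864,29.965), heading=345, 5 segment(s) drawn
Waypoints (6 total):
(0, 0)
(13, 0)
(33, 0)
(33, 17)
(33, 31)
(36.864, 29.965)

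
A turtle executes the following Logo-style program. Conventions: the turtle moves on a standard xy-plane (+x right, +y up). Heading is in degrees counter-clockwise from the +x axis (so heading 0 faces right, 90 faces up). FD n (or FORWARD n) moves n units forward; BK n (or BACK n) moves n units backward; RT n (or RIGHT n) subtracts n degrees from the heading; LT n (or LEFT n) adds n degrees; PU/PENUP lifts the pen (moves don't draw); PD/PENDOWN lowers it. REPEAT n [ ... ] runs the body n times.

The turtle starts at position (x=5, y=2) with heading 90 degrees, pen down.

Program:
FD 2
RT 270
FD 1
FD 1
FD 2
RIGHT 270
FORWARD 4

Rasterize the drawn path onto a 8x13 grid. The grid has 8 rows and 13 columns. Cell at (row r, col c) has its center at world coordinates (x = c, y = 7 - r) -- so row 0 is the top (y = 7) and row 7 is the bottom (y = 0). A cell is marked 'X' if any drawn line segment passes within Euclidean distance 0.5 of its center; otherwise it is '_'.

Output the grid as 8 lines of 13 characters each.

Segment 0: (5,2) -> (5,4)
Segment 1: (5,4) -> (4,4)
Segment 2: (4,4) -> (3,4)
Segment 3: (3,4) -> (1,4)
Segment 4: (1,4) -> (1,-0)

Answer: _____________
_____________
_____________
_XXXXX_______
_X___X_______
_X___X_______
_X___________
_X___________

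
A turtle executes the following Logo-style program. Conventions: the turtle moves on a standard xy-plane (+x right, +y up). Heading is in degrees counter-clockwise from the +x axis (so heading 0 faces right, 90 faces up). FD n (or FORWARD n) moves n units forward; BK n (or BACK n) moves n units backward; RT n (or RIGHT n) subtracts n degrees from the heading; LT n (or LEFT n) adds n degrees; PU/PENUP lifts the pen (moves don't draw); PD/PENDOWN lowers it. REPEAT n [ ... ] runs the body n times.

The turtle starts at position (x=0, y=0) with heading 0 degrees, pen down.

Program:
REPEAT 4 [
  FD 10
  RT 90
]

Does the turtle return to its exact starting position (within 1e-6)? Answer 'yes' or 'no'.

Executing turtle program step by step:
Start: pos=(0,0), heading=0, pen down
REPEAT 4 [
  -- iteration 1/4 --
  FD 10: (0,0) -> (10,0) [heading=0, draw]
  RT 90: heading 0 -> 270
  -- iteration 2/4 --
  FD 10: (10,0) -> (10,-10) [heading=270, draw]
  RT 90: heading 270 -> 180
  -- iteration 3/4 --
  FD 10: (10,-10) -> (0,-10) [heading=180, draw]
  RT 90: heading 180 -> 90
  -- iteration 4/4 --
  FD 10: (0,-10) -> (0,0) [heading=90, draw]
  RT 90: heading 90 -> 0
]
Final: pos=(0,0), heading=0, 4 segment(s) drawn

Start position: (0, 0)
Final position: (0, 0)
Distance = 0; < 1e-6 -> CLOSED

Answer: yes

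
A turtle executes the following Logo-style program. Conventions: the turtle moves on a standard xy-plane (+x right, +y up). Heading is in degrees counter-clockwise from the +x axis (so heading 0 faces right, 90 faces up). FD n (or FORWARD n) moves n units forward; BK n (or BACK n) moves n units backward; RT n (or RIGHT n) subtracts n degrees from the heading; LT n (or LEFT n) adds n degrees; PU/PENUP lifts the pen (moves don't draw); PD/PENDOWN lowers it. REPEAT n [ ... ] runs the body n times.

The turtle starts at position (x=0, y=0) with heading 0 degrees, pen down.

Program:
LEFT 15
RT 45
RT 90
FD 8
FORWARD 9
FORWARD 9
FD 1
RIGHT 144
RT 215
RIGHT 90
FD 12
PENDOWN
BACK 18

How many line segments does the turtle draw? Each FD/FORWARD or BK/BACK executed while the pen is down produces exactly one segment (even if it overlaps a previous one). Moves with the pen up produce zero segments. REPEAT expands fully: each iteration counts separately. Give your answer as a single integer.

Executing turtle program step by step:
Start: pos=(0,0), heading=0, pen down
LT 15: heading 0 -> 15
RT 45: heading 15 -> 330
RT 90: heading 330 -> 240
FD 8: (0,0) -> (-4,-6.928) [heading=240, draw]
FD 9: (-4,-6.928) -> (-8.5,-14.722) [heading=240, draw]
FD 9: (-8.5,-14.722) -> (-13,-22.517) [heading=240, draw]
FD 1: (-13,-22.517) -> (-13.5,-23.383) [heading=240, draw]
RT 144: heading 240 -> 96
RT 215: heading 96 -> 241
RT 90: heading 241 -> 151
FD 12: (-13.5,-23.383) -> (-23.995,-17.565) [heading=151, draw]
PD: pen down
BK 18: (-23.995,-17.565) -> (-8.252,-26.292) [heading=151, draw]
Final: pos=(-8.252,-26.292), heading=151, 6 segment(s) drawn
Segments drawn: 6

Answer: 6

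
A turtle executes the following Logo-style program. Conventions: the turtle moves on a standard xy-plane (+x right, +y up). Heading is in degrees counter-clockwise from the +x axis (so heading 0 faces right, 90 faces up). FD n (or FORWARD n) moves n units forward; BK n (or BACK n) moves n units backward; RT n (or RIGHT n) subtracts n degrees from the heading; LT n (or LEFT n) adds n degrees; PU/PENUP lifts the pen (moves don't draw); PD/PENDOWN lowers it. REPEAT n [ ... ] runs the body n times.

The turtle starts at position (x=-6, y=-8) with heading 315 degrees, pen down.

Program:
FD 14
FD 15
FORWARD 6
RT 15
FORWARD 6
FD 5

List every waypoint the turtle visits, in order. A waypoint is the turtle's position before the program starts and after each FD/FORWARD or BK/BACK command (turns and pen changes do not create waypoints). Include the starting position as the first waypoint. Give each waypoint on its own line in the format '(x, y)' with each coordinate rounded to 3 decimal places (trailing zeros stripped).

Executing turtle program step by step:
Start: pos=(-6,-8), heading=315, pen down
FD 14: (-6,-8) -> (3.899,-17.899) [heading=315, draw]
FD 15: (3.899,-17.899) -> (14.506,-28.506) [heading=315, draw]
FD 6: (14.506,-28.506) -> (18.749,-32.749) [heading=315, draw]
RT 15: heading 315 -> 300
FD 6: (18.749,-32.749) -> (21.749,-37.945) [heading=300, draw]
FD 5: (21.749,-37.945) -> (24.249,-42.275) [heading=300, draw]
Final: pos=(24.249,-42.275), heading=300, 5 segment(s) drawn
Waypoints (6 total):
(-6, -8)
(3.899, -17.899)
(14.506, -28.506)
(18.749, -32.749)
(21.749, -37.945)
(24.249, -42.275)

Answer: (-6, -8)
(3.899, -17.899)
(14.506, -28.506)
(18.749, -32.749)
(21.749, -37.945)
(24.249, -42.275)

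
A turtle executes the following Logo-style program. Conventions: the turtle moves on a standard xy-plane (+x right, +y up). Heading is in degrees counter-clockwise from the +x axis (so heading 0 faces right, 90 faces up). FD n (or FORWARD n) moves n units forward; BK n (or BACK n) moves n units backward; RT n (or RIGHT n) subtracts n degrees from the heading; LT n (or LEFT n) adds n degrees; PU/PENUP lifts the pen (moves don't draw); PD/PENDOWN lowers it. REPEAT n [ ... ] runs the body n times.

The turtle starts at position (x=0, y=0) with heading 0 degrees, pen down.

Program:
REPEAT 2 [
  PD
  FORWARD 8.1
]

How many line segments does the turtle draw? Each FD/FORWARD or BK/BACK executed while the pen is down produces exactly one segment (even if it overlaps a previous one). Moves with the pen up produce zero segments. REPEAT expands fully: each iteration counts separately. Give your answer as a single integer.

Executing turtle program step by step:
Start: pos=(0,0), heading=0, pen down
REPEAT 2 [
  -- iteration 1/2 --
  PD: pen down
  FD 8.1: (0,0) -> (8.1,0) [heading=0, draw]
  -- iteration 2/2 --
  PD: pen down
  FD 8.1: (8.1,0) -> (16.2,0) [heading=0, draw]
]
Final: pos=(16.2,0), heading=0, 2 segment(s) drawn
Segments drawn: 2

Answer: 2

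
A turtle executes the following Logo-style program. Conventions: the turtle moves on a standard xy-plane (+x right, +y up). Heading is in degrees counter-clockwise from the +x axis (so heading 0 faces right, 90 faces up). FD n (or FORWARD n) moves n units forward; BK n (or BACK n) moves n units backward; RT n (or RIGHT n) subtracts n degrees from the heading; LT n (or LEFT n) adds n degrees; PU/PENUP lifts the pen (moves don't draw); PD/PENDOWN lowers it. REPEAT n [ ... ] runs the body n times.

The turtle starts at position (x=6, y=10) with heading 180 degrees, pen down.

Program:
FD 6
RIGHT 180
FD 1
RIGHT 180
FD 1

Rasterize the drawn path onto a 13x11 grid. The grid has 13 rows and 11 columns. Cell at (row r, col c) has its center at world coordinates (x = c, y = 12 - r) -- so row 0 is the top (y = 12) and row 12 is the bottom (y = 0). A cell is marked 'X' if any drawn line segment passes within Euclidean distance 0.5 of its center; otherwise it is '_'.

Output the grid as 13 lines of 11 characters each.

Answer: ___________
___________
XXXXXXX____
___________
___________
___________
___________
___________
___________
___________
___________
___________
___________

Derivation:
Segment 0: (6,10) -> (0,10)
Segment 1: (0,10) -> (1,10)
Segment 2: (1,10) -> (0,10)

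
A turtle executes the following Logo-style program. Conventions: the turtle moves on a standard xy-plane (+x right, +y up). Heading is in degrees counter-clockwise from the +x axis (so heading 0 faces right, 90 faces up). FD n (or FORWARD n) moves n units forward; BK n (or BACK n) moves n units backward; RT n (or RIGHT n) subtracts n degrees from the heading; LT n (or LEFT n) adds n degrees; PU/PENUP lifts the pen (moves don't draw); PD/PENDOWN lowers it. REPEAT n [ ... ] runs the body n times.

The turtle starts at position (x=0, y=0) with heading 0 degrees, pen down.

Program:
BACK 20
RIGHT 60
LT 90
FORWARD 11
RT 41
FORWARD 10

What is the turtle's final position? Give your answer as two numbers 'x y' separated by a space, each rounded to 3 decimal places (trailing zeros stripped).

Answer: -0.657 3.592

Derivation:
Executing turtle program step by step:
Start: pos=(0,0), heading=0, pen down
BK 20: (0,0) -> (-20,0) [heading=0, draw]
RT 60: heading 0 -> 300
LT 90: heading 300 -> 30
FD 11: (-20,0) -> (-10.474,5.5) [heading=30, draw]
RT 41: heading 30 -> 349
FD 10: (-10.474,5.5) -> (-0.657,3.592) [heading=349, draw]
Final: pos=(-0.657,3.592), heading=349, 3 segment(s) drawn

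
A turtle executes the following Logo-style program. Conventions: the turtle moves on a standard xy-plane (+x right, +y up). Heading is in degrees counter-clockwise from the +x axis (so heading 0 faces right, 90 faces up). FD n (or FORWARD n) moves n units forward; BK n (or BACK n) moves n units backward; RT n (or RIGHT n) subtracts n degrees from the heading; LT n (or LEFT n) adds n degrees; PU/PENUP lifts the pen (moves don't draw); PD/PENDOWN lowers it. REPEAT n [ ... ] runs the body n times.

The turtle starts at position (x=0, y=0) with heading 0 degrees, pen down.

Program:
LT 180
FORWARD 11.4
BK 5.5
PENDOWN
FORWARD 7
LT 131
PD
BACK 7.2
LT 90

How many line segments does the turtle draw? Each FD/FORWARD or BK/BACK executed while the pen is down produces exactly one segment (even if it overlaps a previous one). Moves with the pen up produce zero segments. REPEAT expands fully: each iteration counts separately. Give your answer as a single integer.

Answer: 4

Derivation:
Executing turtle program step by step:
Start: pos=(0,0), heading=0, pen down
LT 180: heading 0 -> 180
FD 11.4: (0,0) -> (-11.4,0) [heading=180, draw]
BK 5.5: (-11.4,0) -> (-5.9,0) [heading=180, draw]
PD: pen down
FD 7: (-5.9,0) -> (-12.9,0) [heading=180, draw]
LT 131: heading 180 -> 311
PD: pen down
BK 7.2: (-12.9,0) -> (-17.624,5.434) [heading=311, draw]
LT 90: heading 311 -> 41
Final: pos=(-17.624,5.434), heading=41, 4 segment(s) drawn
Segments drawn: 4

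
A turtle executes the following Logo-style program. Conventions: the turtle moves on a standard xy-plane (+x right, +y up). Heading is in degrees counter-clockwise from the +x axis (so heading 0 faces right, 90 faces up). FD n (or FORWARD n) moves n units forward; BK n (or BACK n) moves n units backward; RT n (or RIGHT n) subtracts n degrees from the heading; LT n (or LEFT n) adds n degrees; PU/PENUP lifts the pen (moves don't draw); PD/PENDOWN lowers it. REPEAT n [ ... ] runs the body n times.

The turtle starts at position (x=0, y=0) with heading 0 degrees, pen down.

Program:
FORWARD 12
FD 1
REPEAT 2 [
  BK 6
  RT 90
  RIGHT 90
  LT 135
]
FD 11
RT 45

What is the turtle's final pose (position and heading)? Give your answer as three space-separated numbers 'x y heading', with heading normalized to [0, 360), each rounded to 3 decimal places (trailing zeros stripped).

Executing turtle program step by step:
Start: pos=(0,0), heading=0, pen down
FD 12: (0,0) -> (12,0) [heading=0, draw]
FD 1: (12,0) -> (13,0) [heading=0, draw]
REPEAT 2 [
  -- iteration 1/2 --
  BK 6: (13,0) -> (7,0) [heading=0, draw]
  RT 90: heading 0 -> 270
  RT 90: heading 270 -> 180
  LT 135: heading 180 -> 315
  -- iteration 2/2 --
  BK 6: (7,0) -> (2.757,4.243) [heading=315, draw]
  RT 90: heading 315 -> 225
  RT 90: heading 225 -> 135
  LT 135: heading 135 -> 270
]
FD 11: (2.757,4.243) -> (2.757,-6.757) [heading=270, draw]
RT 45: heading 270 -> 225
Final: pos=(2.757,-6.757), heading=225, 5 segment(s) drawn

Answer: 2.757 -6.757 225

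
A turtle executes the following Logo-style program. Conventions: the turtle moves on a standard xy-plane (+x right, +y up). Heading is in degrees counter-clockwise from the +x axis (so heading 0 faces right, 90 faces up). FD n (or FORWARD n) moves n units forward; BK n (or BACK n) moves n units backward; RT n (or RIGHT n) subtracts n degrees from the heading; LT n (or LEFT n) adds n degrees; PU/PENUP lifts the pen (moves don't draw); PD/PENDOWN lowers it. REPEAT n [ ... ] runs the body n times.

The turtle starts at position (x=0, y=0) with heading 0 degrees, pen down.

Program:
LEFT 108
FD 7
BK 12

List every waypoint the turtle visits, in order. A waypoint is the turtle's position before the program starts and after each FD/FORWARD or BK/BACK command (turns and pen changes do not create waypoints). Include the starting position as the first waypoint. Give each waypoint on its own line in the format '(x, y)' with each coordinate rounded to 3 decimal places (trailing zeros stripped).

Executing turtle program step by step:
Start: pos=(0,0), heading=0, pen down
LT 108: heading 0 -> 108
FD 7: (0,0) -> (-2.163,6.657) [heading=108, draw]
BK 12: (-2.163,6.657) -> (1.545,-4.755) [heading=108, draw]
Final: pos=(1.545,-4.755), heading=108, 2 segment(s) drawn
Waypoints (3 total):
(0, 0)
(-2.163, 6.657)
(1.545, -4.755)

Answer: (0, 0)
(-2.163, 6.657)
(1.545, -4.755)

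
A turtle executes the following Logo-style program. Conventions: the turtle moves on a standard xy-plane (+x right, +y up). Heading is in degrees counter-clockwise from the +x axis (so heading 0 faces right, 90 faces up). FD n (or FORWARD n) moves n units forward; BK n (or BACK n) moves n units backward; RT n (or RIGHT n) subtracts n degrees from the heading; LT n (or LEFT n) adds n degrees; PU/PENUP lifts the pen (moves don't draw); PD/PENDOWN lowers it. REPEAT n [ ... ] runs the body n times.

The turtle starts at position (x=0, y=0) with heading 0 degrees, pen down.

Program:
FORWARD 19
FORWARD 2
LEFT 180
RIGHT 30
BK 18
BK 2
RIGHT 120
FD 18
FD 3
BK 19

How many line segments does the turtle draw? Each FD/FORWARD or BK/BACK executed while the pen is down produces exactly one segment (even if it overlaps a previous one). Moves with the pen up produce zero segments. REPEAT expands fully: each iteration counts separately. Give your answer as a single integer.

Executing turtle program step by step:
Start: pos=(0,0), heading=0, pen down
FD 19: (0,0) -> (19,0) [heading=0, draw]
FD 2: (19,0) -> (21,0) [heading=0, draw]
LT 180: heading 0 -> 180
RT 30: heading 180 -> 150
BK 18: (21,0) -> (36.588,-9) [heading=150, draw]
BK 2: (36.588,-9) -> (38.321,-10) [heading=150, draw]
RT 120: heading 150 -> 30
FD 18: (38.321,-10) -> (53.909,-1) [heading=30, draw]
FD 3: (53.909,-1) -> (56.507,0.5) [heading=30, draw]
BK 19: (56.507,0.5) -> (40.053,-9) [heading=30, draw]
Final: pos=(40.053,-9), heading=30, 7 segment(s) drawn
Segments drawn: 7

Answer: 7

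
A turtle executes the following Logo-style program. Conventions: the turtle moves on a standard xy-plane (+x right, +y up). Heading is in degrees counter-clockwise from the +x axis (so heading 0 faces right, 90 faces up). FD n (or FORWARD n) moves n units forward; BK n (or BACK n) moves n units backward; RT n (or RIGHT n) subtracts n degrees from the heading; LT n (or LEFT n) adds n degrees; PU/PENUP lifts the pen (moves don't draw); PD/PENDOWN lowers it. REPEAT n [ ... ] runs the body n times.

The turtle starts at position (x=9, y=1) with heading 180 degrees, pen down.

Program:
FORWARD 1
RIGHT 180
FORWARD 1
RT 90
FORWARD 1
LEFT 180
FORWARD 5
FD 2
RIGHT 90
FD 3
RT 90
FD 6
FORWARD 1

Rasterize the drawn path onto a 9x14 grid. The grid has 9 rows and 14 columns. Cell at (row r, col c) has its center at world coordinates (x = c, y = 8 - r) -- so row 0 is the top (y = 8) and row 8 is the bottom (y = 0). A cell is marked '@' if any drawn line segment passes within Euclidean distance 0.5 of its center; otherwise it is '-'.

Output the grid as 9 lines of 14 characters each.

Answer: --------------
---------@@@@-
---------@--@-
---------@--@-
---------@--@-
---------@--@-
---------@--@-
--------@@--@-
---------@--@-

Derivation:
Segment 0: (9,1) -> (8,1)
Segment 1: (8,1) -> (9,1)
Segment 2: (9,1) -> (9,0)
Segment 3: (9,0) -> (9,5)
Segment 4: (9,5) -> (9,7)
Segment 5: (9,7) -> (12,7)
Segment 6: (12,7) -> (12,1)
Segment 7: (12,1) -> (12,0)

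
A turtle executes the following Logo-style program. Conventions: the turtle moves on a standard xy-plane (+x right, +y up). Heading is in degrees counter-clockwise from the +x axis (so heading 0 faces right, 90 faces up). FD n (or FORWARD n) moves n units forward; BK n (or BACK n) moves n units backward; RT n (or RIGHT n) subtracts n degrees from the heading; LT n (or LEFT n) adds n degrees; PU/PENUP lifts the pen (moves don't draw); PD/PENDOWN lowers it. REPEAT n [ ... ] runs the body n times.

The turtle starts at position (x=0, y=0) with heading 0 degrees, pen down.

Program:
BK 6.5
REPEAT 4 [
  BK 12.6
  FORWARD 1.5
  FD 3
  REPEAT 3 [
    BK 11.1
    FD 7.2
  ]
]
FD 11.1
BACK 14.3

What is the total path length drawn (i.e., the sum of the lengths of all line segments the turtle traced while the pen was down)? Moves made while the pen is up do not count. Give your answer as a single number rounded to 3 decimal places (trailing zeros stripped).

Executing turtle program step by step:
Start: pos=(0,0), heading=0, pen down
BK 6.5: (0,0) -> (-6.5,0) [heading=0, draw]
REPEAT 4 [
  -- iteration 1/4 --
  BK 12.6: (-6.5,0) -> (-19.1,0) [heading=0, draw]
  FD 1.5: (-19.1,0) -> (-17.6,0) [heading=0, draw]
  FD 3: (-17.6,0) -> (-14.6,0) [heading=0, draw]
  REPEAT 3 [
    -- iteration 1/3 --
    BK 11.1: (-14.6,0) -> (-25.7,0) [heading=0, draw]
    FD 7.2: (-25.7,0) -> (-18.5,0) [heading=0, draw]
    -- iteration 2/3 --
    BK 11.1: (-18.5,0) -> (-29.6,0) [heading=0, draw]
    FD 7.2: (-29.6,0) -> (-22.4,0) [heading=0, draw]
    -- iteration 3/3 --
    BK 11.1: (-22.4,0) -> (-33.5,0) [heading=0, draw]
    FD 7.2: (-33.5,0) -> (-26.3,0) [heading=0, draw]
  ]
  -- iteration 2/4 --
  BK 12.6: (-26.3,0) -> (-38.9,0) [heading=0, draw]
  FD 1.5: (-38.9,0) -> (-37.4,0) [heading=0, draw]
  FD 3: (-37.4,0) -> (-34.4,0) [heading=0, draw]
  REPEAT 3 [
    -- iteration 1/3 --
    BK 11.1: (-34.4,0) -> (-45.5,0) [heading=0, draw]
    FD 7.2: (-45.5,0) -> (-38.3,0) [heading=0, draw]
    -- iteration 2/3 --
    BK 11.1: (-38.3,0) -> (-49.4,0) [heading=0, draw]
    FD 7.2: (-49.4,0) -> (-42.2,0) [heading=0, draw]
    -- iteration 3/3 --
    BK 11.1: (-42.2,0) -> (-53.3,0) [heading=0, draw]
    FD 7.2: (-53.3,0) -> (-46.1,0) [heading=0, draw]
  ]
  -- iteration 3/4 --
  BK 12.6: (-46.1,0) -> (-58.7,0) [heading=0, draw]
  FD 1.5: (-58.7,0) -> (-57.2,0) [heading=0, draw]
  FD 3: (-57.2,0) -> (-54.2,0) [heading=0, draw]
  REPEAT 3 [
    -- iteration 1/3 --
    BK 11.1: (-54.2,0) -> (-65.3,0) [heading=0, draw]
    FD 7.2: (-65.3,0) -> (-58.1,0) [heading=0, draw]
    -- iteration 2/3 --
    BK 11.1: (-58.1,0) -> (-69.2,0) [heading=0, draw]
    FD 7.2: (-69.2,0) -> (-62,0) [heading=0, draw]
    -- iteration 3/3 --
    BK 11.1: (-62,0) -> (-73.1,0) [heading=0, draw]
    FD 7.2: (-73.1,0) -> (-65.9,0) [heading=0, draw]
  ]
  -- iteration 4/4 --
  BK 12.6: (-65.9,0) -> (-78.5,0) [heading=0, draw]
  FD 1.5: (-78.5,0) -> (-77,0) [heading=0, draw]
  FD 3: (-77,0) -> (-74,0) [heading=0, draw]
  REPEAT 3 [
    -- iteration 1/3 --
    BK 11.1: (-74,0) -> (-85.1,0) [heading=0, draw]
    FD 7.2: (-85.1,0) -> (-77.9,0) [heading=0, draw]
    -- iteration 2/3 --
    BK 11.1: (-77.9,0) -> (-89,0) [heading=0, draw]
    FD 7.2: (-89,0) -> (-81.8,0) [heading=0, draw]
    -- iteration 3/3 --
    BK 11.1: (-81.8,0) -> (-92.9,0) [heading=0, draw]
    FD 7.2: (-92.9,0) -> (-85.7,0) [heading=0, draw]
  ]
]
FD 11.1: (-85.7,0) -> (-74.6,0) [heading=0, draw]
BK 14.3: (-74.6,0) -> (-88.9,0) [heading=0, draw]
Final: pos=(-88.9,0), heading=0, 39 segment(s) drawn

Segment lengths:
  seg 1: (0,0) -> (-6.5,0), length = 6.5
  seg 2: (-6.5,0) -> (-19.1,0), length = 12.6
  seg 3: (-19.1,0) -> (-17.6,0), length = 1.5
  seg 4: (-17.6,0) -> (-14.6,0), length = 3
  seg 5: (-14.6,0) -> (-25.7,0), length = 11.1
  seg 6: (-25.7,0) -> (-18.5,0), length = 7.2
  seg 7: (-18.5,0) -> (-29.6,0), length = 11.1
  seg 8: (-29.6,0) -> (-22.4,0), length = 7.2
  seg 9: (-22.4,0) -> (-33.5,0), length = 11.1
  seg 10: (-33.5,0) -> (-26.3,0), length = 7.2
  seg 11: (-26.3,0) -> (-38.9,0), length = 12.6
  seg 12: (-38.9,0) -> (-37.4,0), length = 1.5
  seg 13: (-37.4,0) -> (-34.4,0), length = 3
  seg 14: (-34.4,0) -> (-45.5,0), length = 11.1
  seg 15: (-45.5,0) -> (-38.3,0), length = 7.2
  seg 16: (-38.3,0) -> (-49.4,0), length = 11.1
  seg 17: (-49.4,0) -> (-42.2,0), length = 7.2
  seg 18: (-42.2,0) -> (-53.3,0), length = 11.1
  seg 19: (-53.3,0) -> (-46.1,0), length = 7.2
  seg 20: (-46.1,0) -> (-58.7,0), length = 12.6
  seg 21: (-58.7,0) -> (-57.2,0), length = 1.5
  seg 22: (-57.2,0) -> (-54.2,0), length = 3
  seg 23: (-54.2,0) -> (-65.3,0), length = 11.1
  seg 24: (-65.3,0) -> (-58.1,0), length = 7.2
  seg 25: (-58.1,0) -> (-69.2,0), length = 11.1
  seg 26: (-69.2,0) -> (-62,0), length = 7.2
  seg 27: (-62,0) -> (-73.1,0), length = 11.1
  seg 28: (-73.1,0) -> (-65.9,0), length = 7.2
  seg 29: (-65.9,0) -> (-78.5,0), length = 12.6
  seg 30: (-78.5,0) -> (-77,0), length = 1.5
  seg 31: (-77,0) -> (-74,0), length = 3
  seg 32: (-74,0) -> (-85.1,0), length = 11.1
  seg 33: (-85.1,0) -> (-77.9,0), length = 7.2
  seg 34: (-77.9,0) -> (-89,0), length = 11.1
  seg 35: (-89,0) -> (-81.8,0), length = 7.2
  seg 36: (-81.8,0) -> (-92.9,0), length = 11.1
  seg 37: (-92.9,0) -> (-85.7,0), length = 7.2
  seg 38: (-85.7,0) -> (-74.6,0), length = 11.1
  seg 39: (-74.6,0) -> (-88.9,0), length = 14.3
Total = 319.9

Answer: 319.9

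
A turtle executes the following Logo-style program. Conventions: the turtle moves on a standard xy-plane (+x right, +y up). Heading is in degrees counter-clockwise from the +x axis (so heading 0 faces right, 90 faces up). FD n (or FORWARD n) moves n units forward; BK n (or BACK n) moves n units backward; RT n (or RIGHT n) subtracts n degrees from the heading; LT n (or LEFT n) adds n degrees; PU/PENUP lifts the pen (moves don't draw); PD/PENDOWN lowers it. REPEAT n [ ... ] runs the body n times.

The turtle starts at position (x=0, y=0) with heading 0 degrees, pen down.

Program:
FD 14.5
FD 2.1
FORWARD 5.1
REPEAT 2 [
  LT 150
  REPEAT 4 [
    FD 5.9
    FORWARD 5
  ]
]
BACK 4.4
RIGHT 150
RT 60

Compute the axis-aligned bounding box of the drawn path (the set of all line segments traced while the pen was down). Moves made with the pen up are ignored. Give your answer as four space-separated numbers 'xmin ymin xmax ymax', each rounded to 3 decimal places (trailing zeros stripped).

Executing turtle program step by step:
Start: pos=(0,0), heading=0, pen down
FD 14.5: (0,0) -> (14.5,0) [heading=0, draw]
FD 2.1: (14.5,0) -> (16.6,0) [heading=0, draw]
FD 5.1: (16.6,0) -> (21.7,0) [heading=0, draw]
REPEAT 2 [
  -- iteration 1/2 --
  LT 150: heading 0 -> 150
  REPEAT 4 [
    -- iteration 1/4 --
    FD 5.9: (21.7,0) -> (16.59,2.95) [heading=150, draw]
    FD 5: (16.59,2.95) -> (12.26,5.45) [heading=150, draw]
    -- iteration 2/4 --
    FD 5.9: (12.26,5.45) -> (7.151,8.4) [heading=150, draw]
    FD 5: (7.151,8.4) -> (2.821,10.9) [heading=150, draw]
    -- iteration 3/4 --
    FD 5.9: (2.821,10.9) -> (-2.289,13.85) [heading=150, draw]
    FD 5: (-2.289,13.85) -> (-6.619,16.35) [heading=150, draw]
    -- iteration 4/4 --
    FD 5.9: (-6.619,16.35) -> (-11.729,19.3) [heading=150, draw]
    FD 5: (-11.729,19.3) -> (-16.059,21.8) [heading=150, draw]
  ]
  -- iteration 2/2 --
  LT 150: heading 150 -> 300
  REPEAT 4 [
    -- iteration 1/4 --
    FD 5.9: (-16.059,21.8) -> (-13.109,16.69) [heading=300, draw]
    FD 5: (-13.109,16.69) -> (-10.609,12.36) [heading=300, draw]
    -- iteration 2/4 --
    FD 5.9: (-10.609,12.36) -> (-7.659,7.251) [heading=300, draw]
    FD 5: (-7.659,7.251) -> (-5.159,2.921) [heading=300, draw]
    -- iteration 3/4 --
    FD 5.9: (-5.159,2.921) -> (-2.209,-2.189) [heading=300, draw]
    FD 5: (-2.209,-2.189) -> (0.291,-6.519) [heading=300, draw]
    -- iteration 4/4 --
    FD 5.9: (0.291,-6.519) -> (3.241,-11.629) [heading=300, draw]
    FD 5: (3.241,-11.629) -> (5.741,-15.959) [heading=300, draw]
  ]
]
BK 4.4: (5.741,-15.959) -> (3.541,-12.148) [heading=300, draw]
RT 150: heading 300 -> 150
RT 60: heading 150 -> 90
Final: pos=(3.541,-12.148), heading=90, 20 segment(s) drawn

Segment endpoints: x in {-16.059, -13.109, -11.729, -10.609, -7.659, -6.619, -5.159, -2.289, -2.209, 0, 0.291, 2.821, 3.241, 3.541, 5.741, 7.151, 12.26, 14.5, 16.59, 16.6, 21.7}, y in {-15.959, -12.148, -11.629, -6.519, -2.189, 0, 2.921, 2.95, 5.45, 7.251, 8.4, 10.9, 12.36, 13.85, 16.35, 16.69, 19.3, 21.8}
xmin=-16.059, ymin=-15.959, xmax=21.7, ymax=21.8

Answer: -16.059 -15.959 21.7 21.8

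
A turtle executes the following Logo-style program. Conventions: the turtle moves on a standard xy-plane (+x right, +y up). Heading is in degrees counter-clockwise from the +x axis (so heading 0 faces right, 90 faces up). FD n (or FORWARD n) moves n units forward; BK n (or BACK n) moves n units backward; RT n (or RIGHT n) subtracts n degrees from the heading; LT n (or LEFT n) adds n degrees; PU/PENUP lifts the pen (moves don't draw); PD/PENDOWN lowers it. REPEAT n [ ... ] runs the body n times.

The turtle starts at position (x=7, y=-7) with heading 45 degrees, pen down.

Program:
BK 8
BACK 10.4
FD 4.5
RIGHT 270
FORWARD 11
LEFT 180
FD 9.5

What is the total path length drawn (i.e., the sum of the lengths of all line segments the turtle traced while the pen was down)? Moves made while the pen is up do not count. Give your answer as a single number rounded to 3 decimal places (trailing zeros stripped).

Answer: 43.4

Derivation:
Executing turtle program step by step:
Start: pos=(7,-7), heading=45, pen down
BK 8: (7,-7) -> (1.343,-12.657) [heading=45, draw]
BK 10.4: (1.343,-12.657) -> (-6.011,-20.011) [heading=45, draw]
FD 4.5: (-6.011,-20.011) -> (-2.829,-16.829) [heading=45, draw]
RT 270: heading 45 -> 135
FD 11: (-2.829,-16.829) -> (-10.607,-9.051) [heading=135, draw]
LT 180: heading 135 -> 315
FD 9.5: (-10.607,-9.051) -> (-3.889,-15.768) [heading=315, draw]
Final: pos=(-3.889,-15.768), heading=315, 5 segment(s) drawn

Segment lengths:
  seg 1: (7,-7) -> (1.343,-12.657), length = 8
  seg 2: (1.343,-12.657) -> (-6.011,-20.011), length = 10.4
  seg 3: (-6.011,-20.011) -> (-2.829,-16.829), length = 4.5
  seg 4: (-2.829,-16.829) -> (-10.607,-9.051), length = 11
  seg 5: (-10.607,-9.051) -> (-3.889,-15.768), length = 9.5
Total = 43.4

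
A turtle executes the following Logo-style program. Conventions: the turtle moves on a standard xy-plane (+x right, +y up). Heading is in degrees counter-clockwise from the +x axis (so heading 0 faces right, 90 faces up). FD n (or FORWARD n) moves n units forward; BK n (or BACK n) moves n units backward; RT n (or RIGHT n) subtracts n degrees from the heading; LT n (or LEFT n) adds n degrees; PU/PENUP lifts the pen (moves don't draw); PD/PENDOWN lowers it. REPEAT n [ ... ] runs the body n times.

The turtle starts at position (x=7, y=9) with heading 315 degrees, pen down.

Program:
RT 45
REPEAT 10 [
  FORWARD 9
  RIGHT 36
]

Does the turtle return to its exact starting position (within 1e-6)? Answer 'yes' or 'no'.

Answer: yes

Derivation:
Executing turtle program step by step:
Start: pos=(7,9), heading=315, pen down
RT 45: heading 315 -> 270
REPEAT 10 [
  -- iteration 1/10 --
  FD 9: (7,9) -> (7,0) [heading=270, draw]
  RT 36: heading 270 -> 234
  -- iteration 2/10 --
  FD 9: (7,0) -> (1.71,-7.281) [heading=234, draw]
  RT 36: heading 234 -> 198
  -- iteration 3/10 --
  FD 9: (1.71,-7.281) -> (-6.85,-10.062) [heading=198, draw]
  RT 36: heading 198 -> 162
  -- iteration 4/10 --
  FD 9: (-6.85,-10.062) -> (-15.409,-7.281) [heading=162, draw]
  RT 36: heading 162 -> 126
  -- iteration 5/10 --
  FD 9: (-15.409,-7.281) -> (-20.699,0) [heading=126, draw]
  RT 36: heading 126 -> 90
  -- iteration 6/10 --
  FD 9: (-20.699,0) -> (-20.699,9) [heading=90, draw]
  RT 36: heading 90 -> 54
  -- iteration 7/10 --
  FD 9: (-20.699,9) -> (-15.409,16.281) [heading=54, draw]
  RT 36: heading 54 -> 18
  -- iteration 8/10 --
  FD 9: (-15.409,16.281) -> (-6.85,19.062) [heading=18, draw]
  RT 36: heading 18 -> 342
  -- iteration 9/10 --
  FD 9: (-6.85,19.062) -> (1.71,16.281) [heading=342, draw]
  RT 36: heading 342 -> 306
  -- iteration 10/10 --
  FD 9: (1.71,16.281) -> (7,9) [heading=306, draw]
  RT 36: heading 306 -> 270
]
Final: pos=(7,9), heading=270, 10 segment(s) drawn

Start position: (7, 9)
Final position: (7, 9)
Distance = 0; < 1e-6 -> CLOSED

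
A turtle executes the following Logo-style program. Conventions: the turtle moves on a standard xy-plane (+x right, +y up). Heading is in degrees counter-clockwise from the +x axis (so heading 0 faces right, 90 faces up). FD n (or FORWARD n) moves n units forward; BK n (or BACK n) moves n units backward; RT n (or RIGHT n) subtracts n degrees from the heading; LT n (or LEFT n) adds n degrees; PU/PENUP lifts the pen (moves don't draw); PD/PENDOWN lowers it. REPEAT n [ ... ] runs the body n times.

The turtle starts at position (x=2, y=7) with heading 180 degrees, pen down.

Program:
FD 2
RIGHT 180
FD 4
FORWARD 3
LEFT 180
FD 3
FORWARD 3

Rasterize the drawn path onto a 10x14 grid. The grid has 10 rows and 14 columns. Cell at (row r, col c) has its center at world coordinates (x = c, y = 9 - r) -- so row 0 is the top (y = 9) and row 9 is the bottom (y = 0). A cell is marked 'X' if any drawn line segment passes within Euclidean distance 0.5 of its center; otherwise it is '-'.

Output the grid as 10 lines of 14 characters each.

Segment 0: (2,7) -> (0,7)
Segment 1: (0,7) -> (4,7)
Segment 2: (4,7) -> (7,7)
Segment 3: (7,7) -> (4,7)
Segment 4: (4,7) -> (1,7)

Answer: --------------
--------------
XXXXXXXX------
--------------
--------------
--------------
--------------
--------------
--------------
--------------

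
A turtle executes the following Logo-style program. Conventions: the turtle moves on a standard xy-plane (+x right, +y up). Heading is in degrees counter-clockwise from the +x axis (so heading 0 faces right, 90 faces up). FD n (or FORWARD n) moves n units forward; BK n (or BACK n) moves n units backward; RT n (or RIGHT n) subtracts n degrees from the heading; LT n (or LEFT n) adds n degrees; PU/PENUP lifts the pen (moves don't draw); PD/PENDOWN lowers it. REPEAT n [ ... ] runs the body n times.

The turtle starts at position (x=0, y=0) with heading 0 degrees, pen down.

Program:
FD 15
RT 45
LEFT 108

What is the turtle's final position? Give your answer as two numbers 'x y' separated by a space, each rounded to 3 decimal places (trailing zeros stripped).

Executing turtle program step by step:
Start: pos=(0,0), heading=0, pen down
FD 15: (0,0) -> (15,0) [heading=0, draw]
RT 45: heading 0 -> 315
LT 108: heading 315 -> 63
Final: pos=(15,0), heading=63, 1 segment(s) drawn

Answer: 15 0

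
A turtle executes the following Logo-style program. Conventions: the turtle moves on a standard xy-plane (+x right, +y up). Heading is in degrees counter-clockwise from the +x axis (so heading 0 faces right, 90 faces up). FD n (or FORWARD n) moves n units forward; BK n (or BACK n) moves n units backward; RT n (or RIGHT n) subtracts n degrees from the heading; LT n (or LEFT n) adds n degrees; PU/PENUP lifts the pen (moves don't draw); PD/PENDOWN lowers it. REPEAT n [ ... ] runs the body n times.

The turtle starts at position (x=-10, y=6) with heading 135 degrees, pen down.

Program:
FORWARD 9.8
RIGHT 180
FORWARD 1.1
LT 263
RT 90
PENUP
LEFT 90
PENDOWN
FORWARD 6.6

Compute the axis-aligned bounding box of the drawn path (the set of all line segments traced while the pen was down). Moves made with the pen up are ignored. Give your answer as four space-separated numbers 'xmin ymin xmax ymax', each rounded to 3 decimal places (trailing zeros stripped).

Answer: -21.353 6 -10 12.93

Derivation:
Executing turtle program step by step:
Start: pos=(-10,6), heading=135, pen down
FD 9.8: (-10,6) -> (-16.93,12.93) [heading=135, draw]
RT 180: heading 135 -> 315
FD 1.1: (-16.93,12.93) -> (-16.152,12.152) [heading=315, draw]
LT 263: heading 315 -> 218
RT 90: heading 218 -> 128
PU: pen up
LT 90: heading 128 -> 218
PD: pen down
FD 6.6: (-16.152,12.152) -> (-21.353,8.088) [heading=218, draw]
Final: pos=(-21.353,8.088), heading=218, 3 segment(s) drawn

Segment endpoints: x in {-21.353, -16.93, -16.152, -10}, y in {6, 8.088, 12.152, 12.93}
xmin=-21.353, ymin=6, xmax=-10, ymax=12.93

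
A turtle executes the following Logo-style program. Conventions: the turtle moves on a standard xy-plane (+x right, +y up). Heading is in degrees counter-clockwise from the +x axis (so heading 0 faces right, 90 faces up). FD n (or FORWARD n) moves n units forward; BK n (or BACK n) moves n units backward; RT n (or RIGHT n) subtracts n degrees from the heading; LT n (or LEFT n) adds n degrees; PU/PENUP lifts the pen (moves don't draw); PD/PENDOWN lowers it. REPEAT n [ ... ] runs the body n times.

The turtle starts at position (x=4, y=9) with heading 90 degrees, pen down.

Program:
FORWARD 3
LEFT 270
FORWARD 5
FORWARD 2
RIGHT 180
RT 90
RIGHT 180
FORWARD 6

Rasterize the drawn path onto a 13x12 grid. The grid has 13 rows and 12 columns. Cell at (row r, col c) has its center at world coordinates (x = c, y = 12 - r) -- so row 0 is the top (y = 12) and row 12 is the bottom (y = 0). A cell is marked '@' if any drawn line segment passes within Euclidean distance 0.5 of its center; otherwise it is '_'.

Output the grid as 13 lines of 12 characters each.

Segment 0: (4,9) -> (4,12)
Segment 1: (4,12) -> (9,12)
Segment 2: (9,12) -> (11,12)
Segment 3: (11,12) -> (11,6)

Answer: ____@@@@@@@@
____@______@
____@______@
____@______@
___________@
___________@
___________@
____________
____________
____________
____________
____________
____________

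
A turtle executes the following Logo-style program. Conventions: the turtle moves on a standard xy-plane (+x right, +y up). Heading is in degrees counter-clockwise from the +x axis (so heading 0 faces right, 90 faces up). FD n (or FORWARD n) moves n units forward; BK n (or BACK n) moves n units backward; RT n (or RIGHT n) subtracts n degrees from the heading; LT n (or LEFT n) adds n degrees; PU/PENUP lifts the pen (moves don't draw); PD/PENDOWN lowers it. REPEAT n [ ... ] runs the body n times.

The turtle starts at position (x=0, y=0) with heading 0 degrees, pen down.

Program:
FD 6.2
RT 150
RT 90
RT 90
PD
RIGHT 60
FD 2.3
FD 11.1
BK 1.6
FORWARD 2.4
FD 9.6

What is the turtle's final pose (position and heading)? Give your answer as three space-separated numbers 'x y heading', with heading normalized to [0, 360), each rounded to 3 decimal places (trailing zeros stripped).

Answer: 26.811 -11.9 330

Derivation:
Executing turtle program step by step:
Start: pos=(0,0), heading=0, pen down
FD 6.2: (0,0) -> (6.2,0) [heading=0, draw]
RT 150: heading 0 -> 210
RT 90: heading 210 -> 120
RT 90: heading 120 -> 30
PD: pen down
RT 60: heading 30 -> 330
FD 2.3: (6.2,0) -> (8.192,-1.15) [heading=330, draw]
FD 11.1: (8.192,-1.15) -> (17.805,-6.7) [heading=330, draw]
BK 1.6: (17.805,-6.7) -> (16.419,-5.9) [heading=330, draw]
FD 2.4: (16.419,-5.9) -> (18.498,-7.1) [heading=330, draw]
FD 9.6: (18.498,-7.1) -> (26.811,-11.9) [heading=330, draw]
Final: pos=(26.811,-11.9), heading=330, 6 segment(s) drawn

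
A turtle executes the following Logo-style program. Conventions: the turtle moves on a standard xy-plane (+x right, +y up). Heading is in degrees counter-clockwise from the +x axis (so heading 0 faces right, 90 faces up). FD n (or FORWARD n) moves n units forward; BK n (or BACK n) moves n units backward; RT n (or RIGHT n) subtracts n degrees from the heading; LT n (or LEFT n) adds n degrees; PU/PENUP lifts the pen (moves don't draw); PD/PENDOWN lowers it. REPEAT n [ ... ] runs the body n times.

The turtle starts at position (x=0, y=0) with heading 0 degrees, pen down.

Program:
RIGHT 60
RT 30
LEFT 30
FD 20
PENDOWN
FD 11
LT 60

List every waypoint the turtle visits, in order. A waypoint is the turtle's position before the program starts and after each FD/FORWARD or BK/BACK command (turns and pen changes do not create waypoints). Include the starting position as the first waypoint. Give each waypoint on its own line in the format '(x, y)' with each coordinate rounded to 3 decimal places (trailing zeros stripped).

Executing turtle program step by step:
Start: pos=(0,0), heading=0, pen down
RT 60: heading 0 -> 300
RT 30: heading 300 -> 270
LT 30: heading 270 -> 300
FD 20: (0,0) -> (10,-17.321) [heading=300, draw]
PD: pen down
FD 11: (10,-17.321) -> (15.5,-26.847) [heading=300, draw]
LT 60: heading 300 -> 0
Final: pos=(15.5,-26.847), heading=0, 2 segment(s) drawn
Waypoints (3 total):
(0, 0)
(10, -17.321)
(15.5, -26.847)

Answer: (0, 0)
(10, -17.321)
(15.5, -26.847)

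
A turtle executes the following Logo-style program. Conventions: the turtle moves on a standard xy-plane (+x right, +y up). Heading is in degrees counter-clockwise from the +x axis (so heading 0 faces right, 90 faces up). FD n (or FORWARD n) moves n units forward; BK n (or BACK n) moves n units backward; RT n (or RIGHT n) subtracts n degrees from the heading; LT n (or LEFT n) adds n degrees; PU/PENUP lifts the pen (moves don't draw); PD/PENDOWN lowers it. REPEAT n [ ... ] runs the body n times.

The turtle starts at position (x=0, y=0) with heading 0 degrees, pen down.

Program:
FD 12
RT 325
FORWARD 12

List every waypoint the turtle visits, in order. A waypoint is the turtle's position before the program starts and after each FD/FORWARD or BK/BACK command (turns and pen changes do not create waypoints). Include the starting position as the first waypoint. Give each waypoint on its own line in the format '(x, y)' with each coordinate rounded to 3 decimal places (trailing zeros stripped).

Executing turtle program step by step:
Start: pos=(0,0), heading=0, pen down
FD 12: (0,0) -> (12,0) [heading=0, draw]
RT 325: heading 0 -> 35
FD 12: (12,0) -> (21.83,6.883) [heading=35, draw]
Final: pos=(21.83,6.883), heading=35, 2 segment(s) drawn
Waypoints (3 total):
(0, 0)
(12, 0)
(21.83, 6.883)

Answer: (0, 0)
(12, 0)
(21.83, 6.883)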